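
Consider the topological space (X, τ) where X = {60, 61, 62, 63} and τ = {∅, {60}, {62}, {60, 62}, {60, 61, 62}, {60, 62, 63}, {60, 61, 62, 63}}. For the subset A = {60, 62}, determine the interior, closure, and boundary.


int(A) = {60, 62}, cl(A) = {60, 61, 62, 63}, ∂A = {61, 63}.

Closed sets in (X, τ) are complements of opens:
  closed(X, τ) = {∅, {61}, {63}, {61, 63}, {60, 61, 63}, {61, 62, 63}, {60, 61, 62, 63}}.
int(A) = ⋃ {U ∈ τ : U ⊆ A}. Opens contained in A: ∅, {60}, {62}, {60, 62}.
Taking the union of these: int(A) = {60, 62}.
cl(A) = ⋂ {C closed : A ⊆ C}. Closed sets containing A: {60, 61, 62, 63}.
Intersecting these: cl(A) = {60, 61, 62, 63}.
∂A = cl(A) ∖ int(A) = {60, 61, 62, 63} ∖ {60, 62} = {61, 63}.


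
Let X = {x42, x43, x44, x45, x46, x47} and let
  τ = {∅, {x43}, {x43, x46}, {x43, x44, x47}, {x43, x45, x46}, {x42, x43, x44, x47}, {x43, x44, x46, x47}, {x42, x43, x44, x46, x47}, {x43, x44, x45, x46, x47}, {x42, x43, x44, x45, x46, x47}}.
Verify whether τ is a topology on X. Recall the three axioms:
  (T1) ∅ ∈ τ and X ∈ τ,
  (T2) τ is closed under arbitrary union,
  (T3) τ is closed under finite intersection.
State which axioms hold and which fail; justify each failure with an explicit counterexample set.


τ IS a topology on X.

Axiom (T1): ∅ ∈ τ? Yes; X ∈ τ? Yes.
Axiom (T2/T3): check pairwise unions and intersections of members of τ.
All pairwise intersections and unions checked — each lies in τ. Therefore τ satisfies (T1), (T2), (T3): it IS a topology on X.


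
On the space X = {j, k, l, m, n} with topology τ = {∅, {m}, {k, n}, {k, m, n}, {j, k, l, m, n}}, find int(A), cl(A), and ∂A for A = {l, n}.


int(A) = ∅, cl(A) = {j, k, l, n}, ∂A = {j, k, l, n}.

Closed sets in (X, τ) are complements of opens:
  closed(X, τ) = {∅, {j, l}, {j, l, m}, {j, k, l, n}, {j, k, l, m, n}}.
int(A) = ⋃ {U ∈ τ : U ⊆ A}. Opens contained in A: ∅.
Taking the union of these: int(A) = ∅.
cl(A) = ⋂ {C closed : A ⊆ C}. Closed sets containing A: {j, k, l, n}, {j, k, l, m, n}.
Intersecting these: cl(A) = {j, k, l, n}.
∂A = cl(A) ∖ int(A) = {j, k, l, n} ∖ ∅ = {j, k, l, n}.


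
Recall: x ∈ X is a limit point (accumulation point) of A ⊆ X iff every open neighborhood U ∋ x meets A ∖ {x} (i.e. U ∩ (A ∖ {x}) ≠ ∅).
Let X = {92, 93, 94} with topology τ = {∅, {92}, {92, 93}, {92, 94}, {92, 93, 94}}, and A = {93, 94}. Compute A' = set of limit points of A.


A' = ∅

For each x ∈ X, list the open sets U ∈ τ with x ∈ U, then check whether U ∩ (A ∖ {x}) ≠ ∅ for every such U.
  x = 92: open {92} ∋ x has {92} ∩ (A ∖ {92}) = ∅, so x is NOT a limit point.
  x = 93: open {92, 93} ∋ x has {92, 93} ∩ (A ∖ {93}) = ∅, so x is NOT a limit point.
  x = 94: open {92, 94} ∋ x has {92, 94} ∩ (A ∖ {94}) = ∅, so x is NOT a limit point.
Collecting: A' = ∅.


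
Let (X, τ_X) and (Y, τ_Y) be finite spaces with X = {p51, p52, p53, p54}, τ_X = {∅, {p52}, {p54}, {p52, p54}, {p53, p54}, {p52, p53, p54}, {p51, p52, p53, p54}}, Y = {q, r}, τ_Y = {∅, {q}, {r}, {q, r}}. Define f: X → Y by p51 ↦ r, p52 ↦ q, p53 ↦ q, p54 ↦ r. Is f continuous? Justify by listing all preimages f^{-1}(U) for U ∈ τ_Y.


f is NOT continuous.

Compute f^{-1}(U) for each U ∈ τ_Y:
  U = ∅: f^{-1}(U) = ∅ ∈ τ_X ✓.
  U = {q}: f^{-1}(U) = {p52, p53} ∉ τ_X ✗.
  U = {r}: f^{-1}(U) = {p51, p54} ∉ τ_X ✗.
  U = {q, r}: f^{-1}(U) = {p51, p52, p53, p54} ∈ τ_X ✓.
Found U = {q} with f^{-1}(U) = {p52, p53} not in τ_X. Therefore f is NOT continuous.


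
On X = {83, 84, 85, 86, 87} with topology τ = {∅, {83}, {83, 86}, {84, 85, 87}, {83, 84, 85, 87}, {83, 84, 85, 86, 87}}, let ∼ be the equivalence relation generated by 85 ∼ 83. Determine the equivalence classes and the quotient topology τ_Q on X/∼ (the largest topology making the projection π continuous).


X/∼ = {[83=85], [84], [86], [87]}; |τ_Q| = 3.

Equivalence classes: [83=85], [84], [86], [87].
Quotient map π: X → X/∼ sends 83 ↦ [83=85], 84 ↦ [84], 85 ↦ [83=85], 86 ↦ [86], 87 ↦ [87].
For each subset V ⊆ X/∼, compute π^{-1}(V) ⊆ X and check whether π^{-1}(V) ∈ τ. V is open in τ_Q iff π^{-1}(V) ∈ τ.
  V = {}: π^{-1}(V) = ∅ ∈ τ ✓.
  V = {[83=85]}: π^{-1}(V) = {83, 85} ∉ τ ✗.
  V = {[84]}: π^{-1}(V) = {84} ∉ τ ✗.
  V = {[83=85], [84]}: π^{-1}(V) = {83, 84, 85} ∉ τ ✗.
  V = {[86]}: π^{-1}(V) = {86} ∉ τ ✗.
  V = {[83=85], [86]}: π^{-1}(V) = {83, 85, 86} ∉ τ ✗.
  V = {[84], [86]}: π^{-1}(V) = {84, 86} ∉ τ ✗.
  V = {[83=85], [84], [86]}: π^{-1}(V) = {83, 84, 85, 86} ∉ τ ✗.
  V = {[87]}: π^{-1}(V) = {87} ∉ τ ✗.
  V = {[83=85], [87]}: π^{-1}(V) = {83, 85, 87} ∉ τ ✗.
  V = {[84], [87]}: π^{-1}(V) = {84, 87} ∉ τ ✗.
  V = {[83=85], [84], [87]}: π^{-1}(V) = {83, 84, 85, 87} ∈ τ ✓.
  V = {[86], [87]}: π^{-1}(V) = {86, 87} ∉ τ ✗.
  V = {[83=85], [86], [87]}: π^{-1}(V) = {83, 85, 86, 87} ∉ τ ✗.
  V = {[84], [86], [87]}: π^{-1}(V) = {84, 86, 87} ∉ τ ✗.
  V = {[83=85], [84], [86], [87]}: π^{-1}(V) = {83, 84, 85, 86, 87} ∈ τ ✓.
Open sets in the quotient: τ_Q = {{}, {[83=85], [84], [87]}, {[83=85], [84], [86], [87]}} (3 elements).


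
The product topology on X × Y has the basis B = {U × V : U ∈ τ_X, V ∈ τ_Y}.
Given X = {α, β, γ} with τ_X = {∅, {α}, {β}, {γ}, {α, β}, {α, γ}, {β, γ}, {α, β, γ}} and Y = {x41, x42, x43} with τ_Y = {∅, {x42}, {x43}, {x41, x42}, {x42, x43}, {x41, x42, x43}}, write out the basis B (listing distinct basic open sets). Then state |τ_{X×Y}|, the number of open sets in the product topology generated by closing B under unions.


Basis B = {∅ × ∅, {α} × {x42}, {α} × {x43}, {β} × {x42}, {β} × {x43}, {γ} × {x42}, {γ} × {x43}, {α} × {x41, x42}, {α} × {x42, x43}, {α, β} × {x42}, {α, γ} × {x42}, {α, β} × {x43}, {α, γ} × {x43}, {β} × {x41, x42}, {β} × {x42, x43}, {β, γ} × {x42}, {β, γ} × {x43}, {γ} × {x41, x42}, {γ} × {x42, x43}, {α} × {x41, x42, x43}, {α, β, γ} × {x42}, {α, β, γ} × {x43}, {β} × {x41, x42, x43}, {γ} × {x41, x42, x43}, {α, β} × {x41, x42}, {α, γ} × {x41, x42}, {α, β} × {x42, x43}, {α, γ} × {x42, x43}, {β, γ} × {x41, x42}, {β, γ} × {x42, x43}, {α, β} × {x41, x42, x43}, {α, γ} × {x41, x42, x43}, {α, β, γ} × {x41, x42}, {α, β, γ} × {x42, x43}, {β, γ} × {x41, x42, x43}, {α, β, γ} × {x41, x42, x43}}; |τ_{X×Y}| = 216.

Enumerate products U × V with U ∈ τ_X, V ∈ τ_Y (deduplicated):
  ∅ × ∅ = {} (∅)
  {α} × {x42} = {(α,x42)}
  {α} × {x43} = {(α,x43)}
  {β} × {x42} = {(β,x42)}
  {β} × {x43} = {(β,x43)}
  {γ} × {x42} = {(γ,x42)}
  {γ} × {x43} = {(γ,x43)}
  {α} × {x41, x42} = {(α,x41), (α,x42)}
  {α} × {x42, x43} = {(α,x42), (α,x43)}
  {α, β} × {x42} = {(α,x42), (β,x42)}
  {α, γ} × {x42} = {(α,x42), (γ,x42)}
  {α, β} × {x43} = {(α,x43), (β,x43)}
  {α, γ} × {x43} = {(α,x43), (γ,x43)}
  {β} × {x41, x42} = {(β,x41), (β,x42)}
  {β} × {x42, x43} = {(β,x42), (β,x43)}
  {β, γ} × {x42} = {(β,x42), (γ,x42)}
  {β, γ} × {x43} = {(β,x43), (γ,x43)}
  {γ} × {x41, x42} = {(γ,x41), (γ,x42)}
  {γ} × {x42, x43} = {(γ,x42), (γ,x43)}
  {α} × {x41, x42, x43} = {(α,x41), (α,x42), (α,x43)}
  {α, β, γ} × {x42} = {(α,x42), (β,x42), (γ,x42)}
  {α, β, γ} × {x43} = {(α,x43), (β,x43), (γ,x43)}
  {β} × {x41, x42, x43} = {(β,x41), (β,x42), (β,x43)}
  {γ} × {x41, x42, x43} = {(γ,x41), (γ,x42), (γ,x43)}
  {α, β} × {x41, x42} = {(α,x41), (α,x42), (β,x41), (β,x42)}
  {α, γ} × {x41, x42} = {(α,x41), (α,x42), (γ,x41), (γ,x42)}
  {α, β} × {x42, x43} = {(α,x42), (α,x43), (β,x42), (β,x43)}
  {α, γ} × {x42, x43} = {(α,x42), (α,x43), (γ,x42), (γ,x43)}
  {β, γ} × {x41, x42} = {(β,x41), (β,x42), (γ,x41), (γ,x42)}
  {β, γ} × {x42, x43} = {(β,x42), (β,x43), (γ,x42), (γ,x43)}
  {α, β} × {x41, x42, x43} = {(α,x41), (α,x42), (α,x43), (β,x41), (β,x42), (β,x43)}
  {α, γ} × {x41, x42, x43} = {(α,x41), (α,x42), (α,x43), (γ,x41), (γ,x42), (γ,x43)}
  {α, β, γ} × {x41, x42} = {(α,x41), (α,x42), (β,x41), (β,x42), (γ,x41), (γ,x42)}
  {α, β, γ} × {x42, x43} = {(α,x42), (α,x43), (β,x42), (β,x43), (γ,x42), (γ,x43)}
  {β, γ} × {x41, x42, x43} = {(β,x41), (β,x42), (β,x43), (γ,x41), (γ,x42), (γ,x43)}
  {α, β, γ} × {x41, x42, x43} = {(α,x41), (α,x42), (α,x43), (β,x41), (β,x42), (β,x43), (γ,x41), (γ,x42), (γ,x43)}
These 36 distinct sets form the basis B.
Close under arbitrary unions to get τ_{X×Y}; counting gives |τ_{X×Y}| = 216.


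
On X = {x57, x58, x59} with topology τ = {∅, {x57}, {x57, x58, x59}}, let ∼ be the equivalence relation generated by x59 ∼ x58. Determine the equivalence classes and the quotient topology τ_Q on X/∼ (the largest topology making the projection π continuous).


X/∼ = {[x57], [x58=x59]}; |τ_Q| = 3.

Equivalence classes: [x57], [x58=x59].
Quotient map π: X → X/∼ sends x57 ↦ [x57], x58 ↦ [x58=x59], x59 ↦ [x58=x59].
For each subset V ⊆ X/∼, compute π^{-1}(V) ⊆ X and check whether π^{-1}(V) ∈ τ. V is open in τ_Q iff π^{-1}(V) ∈ τ.
  V = {}: π^{-1}(V) = ∅ ∈ τ ✓.
  V = {[x57]}: π^{-1}(V) = {x57} ∈ τ ✓.
  V = {[x58=x59]}: π^{-1}(V) = {x58, x59} ∉ τ ✗.
  V = {[x57], [x58=x59]}: π^{-1}(V) = {x57, x58, x59} ∈ τ ✓.
Open sets in the quotient: τ_Q = {{}, {[x57]}, {[x57], [x58=x59]}} (3 elements).


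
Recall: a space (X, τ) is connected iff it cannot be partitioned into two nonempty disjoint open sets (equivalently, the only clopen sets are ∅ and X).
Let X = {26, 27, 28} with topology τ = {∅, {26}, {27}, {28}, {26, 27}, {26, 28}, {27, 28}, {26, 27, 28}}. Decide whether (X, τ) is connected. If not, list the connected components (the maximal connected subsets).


(X, τ) is disconnected; components = [{26}, {27}, {28}].

Find clopen sets (U ∈ τ with X ∖ U ∈ τ):
  U = ∅, X ∖ U = {26, 27, 28} — both open, so U is clopen.
  U = {26}, X ∖ U = {27, 28} — both open, so U is clopen.
  U = {27}, X ∖ U = {26, 28} — both open, so U is clopen.
  U = {28}, X ∖ U = {26, 27} — both open, so U is clopen.
  U = {26, 27}, X ∖ U = {28} — both open, so U is clopen.
  U = {26, 28}, X ∖ U = {27} — both open, so U is clopen.
  U = {27, 28}, X ∖ U = {26} — both open, so U is clopen.
  U = {26, 27, 28}, X ∖ U = ∅ — both open, so U is clopen.
Nontrivial clopen(s) exist: e.g. {27}. So (X, τ) is disconnected.
Compute connected components by grouping points that agree on all clopens:
  component: {26}
  component: {27}
  component: {28}


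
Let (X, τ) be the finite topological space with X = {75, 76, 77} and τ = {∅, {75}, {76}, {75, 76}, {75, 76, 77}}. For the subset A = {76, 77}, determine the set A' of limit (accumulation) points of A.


A' = {77}

For each x ∈ X, list the open sets U ∈ τ with x ∈ U, then check whether U ∩ (A ∖ {x}) ≠ ∅ for every such U.
  x = 75: open {75} ∋ x has {75} ∩ (A ∖ {75}) = ∅, so x is NOT a limit point.
  x = 76: open {76} ∋ x has {76} ∩ (A ∖ {76}) = ∅, so x is NOT a limit point.
  x = 77: opens ∋ x are {75, 76, 77}; each meets A ∖ {77}, so x IS a limit point.
Collecting: A' = {77}.


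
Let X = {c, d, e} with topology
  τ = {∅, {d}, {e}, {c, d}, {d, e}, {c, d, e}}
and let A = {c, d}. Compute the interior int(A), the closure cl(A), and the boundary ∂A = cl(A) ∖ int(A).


int(A) = {c, d}, cl(A) = {c, d}, ∂A = ∅.

Closed sets in (X, τ) are complements of opens:
  closed(X, τ) = {∅, {c}, {e}, {c, d}, {c, e}, {c, d, e}}.
int(A) = ⋃ {U ∈ τ : U ⊆ A}. Opens contained in A: ∅, {d}, {c, d}.
Taking the union of these: int(A) = {c, d}.
cl(A) = ⋂ {C closed : A ⊆ C}. Closed sets containing A: {c, d}, {c, d, e}.
Intersecting these: cl(A) = {c, d}.
∂A = cl(A) ∖ int(A) = {c, d} ∖ {c, d} = ∅.


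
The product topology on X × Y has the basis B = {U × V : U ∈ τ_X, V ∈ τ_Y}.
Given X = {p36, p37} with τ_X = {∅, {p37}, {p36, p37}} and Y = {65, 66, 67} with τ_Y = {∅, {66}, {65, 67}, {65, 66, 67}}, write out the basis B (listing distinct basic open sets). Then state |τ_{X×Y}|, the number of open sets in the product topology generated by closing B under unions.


Basis B = {∅ × ∅, {p37} × {66}, {p36, p37} × {66}, {p37} × {65, 67}, {p37} × {65, 66, 67}, {p36, p37} × {65, 67}, {p36, p37} × {65, 66, 67}}; |τ_{X×Y}| = 9.

Enumerate products U × V with U ∈ τ_X, V ∈ τ_Y (deduplicated):
  ∅ × ∅ = {} (∅)
  {p37} × {66} = {(p37,66)}
  {p36, p37} × {66} = {(p36,66), (p37,66)}
  {p37} × {65, 67} = {(p37,65), (p37,67)}
  {p37} × {65, 66, 67} = {(p37,65), (p37,66), (p37,67)}
  {p36, p37} × {65, 67} = {(p36,65), (p36,67), (p37,65), (p37,67)}
  {p36, p37} × {65, 66, 67} = {(p36,65), (p36,66), (p36,67), (p37,65), (p37,66), (p37,67)}
These 7 distinct sets form the basis B.
Close under arbitrary unions to get τ_{X×Y}; counting gives |τ_{X×Y}| = 9.


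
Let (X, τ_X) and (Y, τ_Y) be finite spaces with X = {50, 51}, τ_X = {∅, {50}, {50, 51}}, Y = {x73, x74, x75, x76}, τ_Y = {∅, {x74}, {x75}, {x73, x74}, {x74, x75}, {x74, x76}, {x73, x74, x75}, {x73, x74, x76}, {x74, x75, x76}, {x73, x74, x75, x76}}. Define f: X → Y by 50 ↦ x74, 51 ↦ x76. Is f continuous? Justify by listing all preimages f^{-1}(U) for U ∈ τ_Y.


f IS continuous.

Compute f^{-1}(U) for each U ∈ τ_Y:
  U = ∅: f^{-1}(U) = ∅ ∈ τ_X ✓.
  U = {x74}: f^{-1}(U) = {50} ∈ τ_X ✓.
  U = {x75}: f^{-1}(U) = ∅ ∈ τ_X ✓.
  U = {x73, x74}: f^{-1}(U) = {50} ∈ τ_X ✓.
  U = {x74, x75}: f^{-1}(U) = {50} ∈ τ_X ✓.
  U = {x74, x76}: f^{-1}(U) = {50, 51} ∈ τ_X ✓.
  U = {x73, x74, x75}: f^{-1}(U) = {50} ∈ τ_X ✓.
  U = {x73, x74, x76}: f^{-1}(U) = {50, 51} ∈ τ_X ✓.
  U = {x74, x75, x76}: f^{-1}(U) = {50, 51} ∈ τ_X ✓.
  U = {x73, x74, x75, x76}: f^{-1}(U) = {50, 51} ∈ τ_X ✓.
Every preimage lies in τ_X, so f IS continuous.


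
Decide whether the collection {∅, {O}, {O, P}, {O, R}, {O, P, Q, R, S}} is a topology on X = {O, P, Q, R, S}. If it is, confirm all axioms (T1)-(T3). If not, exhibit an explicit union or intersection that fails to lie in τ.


τ is NOT a topology on X.

Axiom (T1): ∅ ∈ τ? Yes; X ∈ τ? Yes.
Axiom (T2/T3): check pairwise unions and intersections of members of τ.
Counterexample for (T2): {O, P} ∪ {O, R} = {O, P, R} ∉ τ. Therefore τ is NOT a topology.


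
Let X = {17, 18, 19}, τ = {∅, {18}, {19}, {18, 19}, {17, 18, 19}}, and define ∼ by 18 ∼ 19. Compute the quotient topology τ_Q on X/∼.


X/∼ = {[17], [18=19]}; |τ_Q| = 3.

Equivalence classes: [17], [18=19].
Quotient map π: X → X/∼ sends 17 ↦ [17], 18 ↦ [18=19], 19 ↦ [18=19].
For each subset V ⊆ X/∼, compute π^{-1}(V) ⊆ X and check whether π^{-1}(V) ∈ τ. V is open in τ_Q iff π^{-1}(V) ∈ τ.
  V = {}: π^{-1}(V) = ∅ ∈ τ ✓.
  V = {[17]}: π^{-1}(V) = {17} ∉ τ ✗.
  V = {[18=19]}: π^{-1}(V) = {18, 19} ∈ τ ✓.
  V = {[17], [18=19]}: π^{-1}(V) = {17, 18, 19} ∈ τ ✓.
Open sets in the quotient: τ_Q = {{}, {[18=19]}, {[17], [18=19]}} (3 elements).


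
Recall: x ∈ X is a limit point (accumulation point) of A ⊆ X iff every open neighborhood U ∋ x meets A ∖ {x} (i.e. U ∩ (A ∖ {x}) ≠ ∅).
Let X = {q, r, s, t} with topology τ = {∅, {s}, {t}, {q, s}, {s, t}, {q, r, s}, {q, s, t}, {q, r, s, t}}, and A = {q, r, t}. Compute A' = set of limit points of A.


A' = {r}

For each x ∈ X, list the open sets U ∈ τ with x ∈ U, then check whether U ∩ (A ∖ {x}) ≠ ∅ for every such U.
  x = q: open {q, s} ∋ x has {q, s} ∩ (A ∖ {q}) = ∅, so x is NOT a limit point.
  x = r: opens ∋ x are {q, r, s}, {q, r, s, t}; each meets A ∖ {r}, so x IS a limit point.
  x = s: open {s} ∋ x has {s} ∩ (A ∖ {s}) = ∅, so x is NOT a limit point.
  x = t: open {t} ∋ x has {t} ∩ (A ∖ {t}) = ∅, so x is NOT a limit point.
Collecting: A' = {r}.


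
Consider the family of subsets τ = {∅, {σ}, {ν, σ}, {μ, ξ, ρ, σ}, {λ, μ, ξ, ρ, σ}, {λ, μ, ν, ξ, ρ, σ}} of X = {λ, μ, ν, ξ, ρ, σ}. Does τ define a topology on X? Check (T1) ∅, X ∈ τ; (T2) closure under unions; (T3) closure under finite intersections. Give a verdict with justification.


τ is NOT a topology on X.

Axiom (T1): ∅ ∈ τ? Yes; X ∈ τ? Yes.
Axiom (T2/T3): check pairwise unions and intersections of members of τ.
Counterexample for (T2): {ν, σ} ∪ {μ, ξ, ρ, σ} = {μ, ν, ξ, ρ, σ} ∉ τ. Therefore τ is NOT a topology.


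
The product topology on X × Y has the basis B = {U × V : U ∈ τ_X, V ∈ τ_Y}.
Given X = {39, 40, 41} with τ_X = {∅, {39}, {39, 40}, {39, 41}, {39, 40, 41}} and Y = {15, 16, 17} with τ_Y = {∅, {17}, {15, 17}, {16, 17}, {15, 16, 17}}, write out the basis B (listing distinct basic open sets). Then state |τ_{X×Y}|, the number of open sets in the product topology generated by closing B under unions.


Basis B = {∅ × ∅, {39} × {17}, {39} × {15, 17}, {39} × {16, 17}, {39, 40} × {17}, {39, 41} × {17}, {39} × {15, 16, 17}, {39, 40, 41} × {17}, {39, 40} × {15, 17}, {39, 41} × {15, 17}, {39, 40} × {16, 17}, {39, 41} × {16, 17}, {39, 40} × {15, 16, 17}, {39, 41} × {15, 16, 17}, {39, 40, 41} × {15, 17}, {39, 40, 41} × {16, 17}, {39, 40, 41} × {15, 16, 17}}; |τ_{X×Y}| = 48.

Enumerate products U × V with U ∈ τ_X, V ∈ τ_Y (deduplicated):
  ∅ × ∅ = {} (∅)
  {39} × {17} = {(39,17)}
  {39} × {15, 17} = {(39,15), (39,17)}
  {39} × {16, 17} = {(39,16), (39,17)}
  {39, 40} × {17} = {(39,17), (40,17)}
  {39, 41} × {17} = {(39,17), (41,17)}
  {39} × {15, 16, 17} = {(39,15), (39,16), (39,17)}
  {39, 40, 41} × {17} = {(39,17), (40,17), (41,17)}
  {39, 40} × {15, 17} = {(39,15), (39,17), (40,15), (40,17)}
  {39, 41} × {15, 17} = {(39,15), (39,17), (41,15), (41,17)}
  {39, 40} × {16, 17} = {(39,16), (39,17), (40,16), (40,17)}
  {39, 41} × {16, 17} = {(39,16), (39,17), (41,16), (41,17)}
  {39, 40} × {15, 16, 17} = {(39,15), (39,16), (39,17), (40,15), (40,16), (40,17)}
  {39, 41} × {15, 16, 17} = {(39,15), (39,16), (39,17), (41,15), (41,16), (41,17)}
  {39, 40, 41} × {15, 17} = {(39,15), (39,17), (40,15), (40,17), (41,15), (41,17)}
  {39, 40, 41} × {16, 17} = {(39,16), (39,17), (40,16), (40,17), (41,16), (41,17)}
  {39, 40, 41} × {15, 16, 17} = {(39,15), (39,16), (39,17), (40,15), (40,16), (40,17), (41,15), (41,16), (41,17)}
These 17 distinct sets form the basis B.
Close under arbitrary unions to get τ_{X×Y}; counting gives |τ_{X×Y}| = 48.


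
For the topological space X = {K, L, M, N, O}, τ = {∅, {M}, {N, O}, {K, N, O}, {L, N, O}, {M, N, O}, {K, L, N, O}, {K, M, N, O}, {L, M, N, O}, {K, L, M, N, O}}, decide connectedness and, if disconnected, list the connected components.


(X, τ) is disconnected; components = [{M}, {K, L, N, O}].

Find clopen sets (U ∈ τ with X ∖ U ∈ τ):
  U = ∅, X ∖ U = {K, L, M, N, O} — both open, so U is clopen.
  U = {M}, X ∖ U = {K, L, N, O} — both open, so U is clopen.
  U = {K, L, N, O}, X ∖ U = {M} — both open, so U is clopen.
  U = {K, L, M, N, O}, X ∖ U = ∅ — both open, so U is clopen.
Nontrivial clopen(s) exist: e.g. {K, L, N, O}. So (X, τ) is disconnected.
Compute connected components by grouping points that agree on all clopens:
  component: {M}
  component: {K, L, N, O}


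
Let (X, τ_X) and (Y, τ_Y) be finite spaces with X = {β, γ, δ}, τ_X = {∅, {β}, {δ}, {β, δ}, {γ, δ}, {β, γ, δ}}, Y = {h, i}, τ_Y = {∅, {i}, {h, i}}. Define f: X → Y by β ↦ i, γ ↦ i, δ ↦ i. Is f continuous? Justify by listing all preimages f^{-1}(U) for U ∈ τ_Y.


f IS continuous.

Compute f^{-1}(U) for each U ∈ τ_Y:
  U = ∅: f^{-1}(U) = ∅ ∈ τ_X ✓.
  U = {i}: f^{-1}(U) = {β, γ, δ} ∈ τ_X ✓.
  U = {h, i}: f^{-1}(U) = {β, γ, δ} ∈ τ_X ✓.
Every preimage lies in τ_X, so f IS continuous.


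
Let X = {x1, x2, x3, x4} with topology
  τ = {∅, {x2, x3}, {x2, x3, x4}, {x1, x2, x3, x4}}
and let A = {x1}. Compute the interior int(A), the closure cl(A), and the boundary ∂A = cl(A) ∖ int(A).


int(A) = ∅, cl(A) = {x1}, ∂A = {x1}.

Closed sets in (X, τ) are complements of opens:
  closed(X, τ) = {∅, {x1}, {x1, x4}, {x1, x2, x3, x4}}.
int(A) = ⋃ {U ∈ τ : U ⊆ A}. Opens contained in A: ∅.
Taking the union of these: int(A) = ∅.
cl(A) = ⋂ {C closed : A ⊆ C}. Closed sets containing A: {x1}, {x1, x4}, {x1, x2, x3, x4}.
Intersecting these: cl(A) = {x1}.
∂A = cl(A) ∖ int(A) = {x1} ∖ ∅ = {x1}.


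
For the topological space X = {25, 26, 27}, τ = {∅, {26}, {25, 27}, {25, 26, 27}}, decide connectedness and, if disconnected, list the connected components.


(X, τ) is disconnected; components = [{26}, {25, 27}].

Find clopen sets (U ∈ τ with X ∖ U ∈ τ):
  U = ∅, X ∖ U = {25, 26, 27} — both open, so U is clopen.
  U = {26}, X ∖ U = {25, 27} — both open, so U is clopen.
  U = {25, 27}, X ∖ U = {26} — both open, so U is clopen.
  U = {25, 26, 27}, X ∖ U = ∅ — both open, so U is clopen.
Nontrivial clopen(s) exist: e.g. {26}. So (X, τ) is disconnected.
Compute connected components by grouping points that agree on all clopens:
  component: {26}
  component: {25, 27}


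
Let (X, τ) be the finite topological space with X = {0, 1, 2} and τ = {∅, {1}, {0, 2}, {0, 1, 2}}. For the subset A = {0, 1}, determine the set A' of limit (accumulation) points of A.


A' = {2}

For each x ∈ X, list the open sets U ∈ τ with x ∈ U, then check whether U ∩ (A ∖ {x}) ≠ ∅ for every such U.
  x = 0: open {0, 2} ∋ x has {0, 2} ∩ (A ∖ {0}) = ∅, so x is NOT a limit point.
  x = 1: open {1} ∋ x has {1} ∩ (A ∖ {1}) = ∅, so x is NOT a limit point.
  x = 2: opens ∋ x are {0, 2}, {0, 1, 2}; each meets A ∖ {2}, so x IS a limit point.
Collecting: A' = {2}.


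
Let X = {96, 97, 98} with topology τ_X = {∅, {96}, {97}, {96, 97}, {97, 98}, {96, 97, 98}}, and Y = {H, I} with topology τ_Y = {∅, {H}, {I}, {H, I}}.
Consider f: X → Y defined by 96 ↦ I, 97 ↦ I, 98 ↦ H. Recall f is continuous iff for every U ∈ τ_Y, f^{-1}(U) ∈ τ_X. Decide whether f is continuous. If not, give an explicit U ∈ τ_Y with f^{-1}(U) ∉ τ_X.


f is NOT continuous.

Compute f^{-1}(U) for each U ∈ τ_Y:
  U = ∅: f^{-1}(U) = ∅ ∈ τ_X ✓.
  U = {H}: f^{-1}(U) = {98} ∉ τ_X ✗.
  U = {I}: f^{-1}(U) = {96, 97} ∈ τ_X ✓.
  U = {H, I}: f^{-1}(U) = {96, 97, 98} ∈ τ_X ✓.
Found U = {H} with f^{-1}(U) = {98} not in τ_X. Therefore f is NOT continuous.


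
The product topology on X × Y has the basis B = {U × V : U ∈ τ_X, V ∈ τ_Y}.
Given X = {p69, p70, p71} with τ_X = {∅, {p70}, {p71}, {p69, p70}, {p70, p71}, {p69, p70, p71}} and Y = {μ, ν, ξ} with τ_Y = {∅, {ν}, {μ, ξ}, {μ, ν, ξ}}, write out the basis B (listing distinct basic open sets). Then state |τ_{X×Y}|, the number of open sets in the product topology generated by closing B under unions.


Basis B = {∅ × ∅, {p70} × {ν}, {p71} × {ν}, {p69, p70} × {ν}, {p70} × {μ, ξ}, {p70, p71} × {ν}, {p71} × {μ, ξ}, {p69, p70, p71} × {ν}, {p70} × {μ, ν, ξ}, {p71} × {μ, ν, ξ}, {p69, p70} × {μ, ξ}, {p70, p71} × {μ, ξ}, {p69, p70} × {μ, ν, ξ}, {p69, p70, p71} × {μ, ξ}, {p70, p71} × {μ, ν, ξ}, {p69, p70, p71} × {μ, ν, ξ}}; |τ_{X×Y}| = 36.

Enumerate products U × V with U ∈ τ_X, V ∈ τ_Y (deduplicated):
  ∅ × ∅ = {} (∅)
  {p70} × {ν} = {(p70,ν)}
  {p71} × {ν} = {(p71,ν)}
  {p69, p70} × {ν} = {(p69,ν), (p70,ν)}
  {p70} × {μ, ξ} = {(p70,μ), (p70,ξ)}
  {p70, p71} × {ν} = {(p70,ν), (p71,ν)}
  {p71} × {μ, ξ} = {(p71,μ), (p71,ξ)}
  {p69, p70, p71} × {ν} = {(p69,ν), (p70,ν), (p71,ν)}
  {p70} × {μ, ν, ξ} = {(p70,μ), (p70,ν), (p70,ξ)}
  {p71} × {μ, ν, ξ} = {(p71,μ), (p71,ν), (p71,ξ)}
  {p69, p70} × {μ, ξ} = {(p69,μ), (p69,ξ), (p70,μ), (p70,ξ)}
  {p70, p71} × {μ, ξ} = {(p70,μ), (p70,ξ), (p71,μ), (p71,ξ)}
  {p69, p70} × {μ, ν, ξ} = {(p69,μ), (p69,ν), (p69,ξ), (p70,μ), (p70,ν), (p70,ξ)}
  {p69, p70, p71} × {μ, ξ} = {(p69,μ), (p69,ξ), (p70,μ), (p70,ξ), (p71,μ), (p71,ξ)}
  {p70, p71} × {μ, ν, ξ} = {(p70,μ), (p70,ν), (p70,ξ), (p71,μ), (p71,ν), (p71,ξ)}
  {p69, p70, p71} × {μ, ν, ξ} = {(p69,μ), (p69,ν), (p69,ξ), (p70,μ), (p70,ν), (p70,ξ), (p71,μ), (p71,ν), (p71,ξ)}
These 16 distinct sets form the basis B.
Close under arbitrary unions to get τ_{X×Y}; counting gives |τ_{X×Y}| = 36.


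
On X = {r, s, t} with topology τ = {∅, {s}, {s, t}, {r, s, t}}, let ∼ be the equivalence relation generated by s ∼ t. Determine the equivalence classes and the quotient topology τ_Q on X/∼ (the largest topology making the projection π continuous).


X/∼ = {[r], [s=t]}; |τ_Q| = 3.

Equivalence classes: [r], [s=t].
Quotient map π: X → X/∼ sends r ↦ [r], s ↦ [s=t], t ↦ [s=t].
For each subset V ⊆ X/∼, compute π^{-1}(V) ⊆ X and check whether π^{-1}(V) ∈ τ. V is open in τ_Q iff π^{-1}(V) ∈ τ.
  V = {}: π^{-1}(V) = ∅ ∈ τ ✓.
  V = {[r]}: π^{-1}(V) = {r} ∉ τ ✗.
  V = {[s=t]}: π^{-1}(V) = {s, t} ∈ τ ✓.
  V = {[r], [s=t]}: π^{-1}(V) = {r, s, t} ∈ τ ✓.
Open sets in the quotient: τ_Q = {{}, {[s=t]}, {[r], [s=t]}} (3 elements).


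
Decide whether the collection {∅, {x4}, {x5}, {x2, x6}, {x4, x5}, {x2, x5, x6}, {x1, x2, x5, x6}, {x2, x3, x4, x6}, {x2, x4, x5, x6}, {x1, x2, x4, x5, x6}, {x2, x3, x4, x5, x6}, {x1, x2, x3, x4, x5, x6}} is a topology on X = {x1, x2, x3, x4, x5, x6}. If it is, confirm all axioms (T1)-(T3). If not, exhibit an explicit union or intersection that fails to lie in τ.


τ is NOT a topology on X.

Axiom (T1): ∅ ∈ τ? Yes; X ∈ τ? Yes.
Axiom (T2/T3): check pairwise unions and intersections of members of τ.
Counterexample for (T2): {x4} ∪ {x2, x6} = {x2, x4, x6} ∉ τ. Therefore τ is NOT a topology.


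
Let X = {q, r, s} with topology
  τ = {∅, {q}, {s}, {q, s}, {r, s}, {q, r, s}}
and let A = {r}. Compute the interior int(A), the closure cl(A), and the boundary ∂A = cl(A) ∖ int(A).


int(A) = ∅, cl(A) = {r}, ∂A = {r}.

Closed sets in (X, τ) are complements of opens:
  closed(X, τ) = {∅, {q}, {r}, {q, r}, {r, s}, {q, r, s}}.
int(A) = ⋃ {U ∈ τ : U ⊆ A}. Opens contained in A: ∅.
Taking the union of these: int(A) = ∅.
cl(A) = ⋂ {C closed : A ⊆ C}. Closed sets containing A: {r}, {q, r}, {r, s}, {q, r, s}.
Intersecting these: cl(A) = {r}.
∂A = cl(A) ∖ int(A) = {r} ∖ ∅ = {r}.


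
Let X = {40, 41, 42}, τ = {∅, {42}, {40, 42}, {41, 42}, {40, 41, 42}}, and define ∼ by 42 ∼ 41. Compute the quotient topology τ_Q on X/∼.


X/∼ = {[40], [41=42]}; |τ_Q| = 3.

Equivalence classes: [40], [41=42].
Quotient map π: X → X/∼ sends 40 ↦ [40], 41 ↦ [41=42], 42 ↦ [41=42].
For each subset V ⊆ X/∼, compute π^{-1}(V) ⊆ X and check whether π^{-1}(V) ∈ τ. V is open in τ_Q iff π^{-1}(V) ∈ τ.
  V = {}: π^{-1}(V) = ∅ ∈ τ ✓.
  V = {[40]}: π^{-1}(V) = {40} ∉ τ ✗.
  V = {[41=42]}: π^{-1}(V) = {41, 42} ∈ τ ✓.
  V = {[40], [41=42]}: π^{-1}(V) = {40, 41, 42} ∈ τ ✓.
Open sets in the quotient: τ_Q = {{}, {[41=42]}, {[40], [41=42]}} (3 elements).


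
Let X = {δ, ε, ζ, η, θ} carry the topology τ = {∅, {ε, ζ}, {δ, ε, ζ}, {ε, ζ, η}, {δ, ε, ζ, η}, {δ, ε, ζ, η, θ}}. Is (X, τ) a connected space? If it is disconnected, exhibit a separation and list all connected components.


(X, τ) is connected.

Find clopen sets (U ∈ τ with X ∖ U ∈ τ):
  U = ∅, X ∖ U = {δ, ε, ζ, η, θ} — both open, so U is clopen.
  U = {δ, ε, ζ, η, θ}, X ∖ U = ∅ — both open, so U is clopen.
Only trivial clopens (∅ and X) exist, so (X, τ) is connected.
Compute connected components by grouping points that agree on all clopens:
  component: {δ, ε, ζ, η, θ}


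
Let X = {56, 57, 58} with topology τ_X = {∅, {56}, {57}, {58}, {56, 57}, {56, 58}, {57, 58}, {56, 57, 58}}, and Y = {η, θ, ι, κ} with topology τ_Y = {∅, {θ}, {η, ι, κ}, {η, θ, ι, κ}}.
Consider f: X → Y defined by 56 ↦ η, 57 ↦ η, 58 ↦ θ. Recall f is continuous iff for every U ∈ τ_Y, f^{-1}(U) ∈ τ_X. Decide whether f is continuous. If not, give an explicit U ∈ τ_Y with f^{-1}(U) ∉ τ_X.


f IS continuous.

Compute f^{-1}(U) for each U ∈ τ_Y:
  U = ∅: f^{-1}(U) = ∅ ∈ τ_X ✓.
  U = {θ}: f^{-1}(U) = {58} ∈ τ_X ✓.
  U = {η, ι, κ}: f^{-1}(U) = {56, 57} ∈ τ_X ✓.
  U = {η, θ, ι, κ}: f^{-1}(U) = {56, 57, 58} ∈ τ_X ✓.
Every preimage lies in τ_X, so f IS continuous.


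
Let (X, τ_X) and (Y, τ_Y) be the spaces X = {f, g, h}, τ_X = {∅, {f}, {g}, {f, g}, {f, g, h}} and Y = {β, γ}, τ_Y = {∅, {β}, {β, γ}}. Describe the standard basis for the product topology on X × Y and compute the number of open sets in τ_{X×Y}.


Basis B = {∅ × ∅, {f} × {β}, {g} × {β}, {f} × {β, γ}, {f, g} × {β}, {g} × {β, γ}, {f, g, h} × {β}, {f, g} × {β, γ}, {f, g, h} × {β, γ}}; |τ_{X×Y}| = 14.

Enumerate products U × V with U ∈ τ_X, V ∈ τ_Y (deduplicated):
  ∅ × ∅ = {} (∅)
  {f} × {β} = {(f,β)}
  {g} × {β} = {(g,β)}
  {f} × {β, γ} = {(f,β), (f,γ)}
  {f, g} × {β} = {(f,β), (g,β)}
  {g} × {β, γ} = {(g,β), (g,γ)}
  {f, g, h} × {β} = {(f,β), (g,β), (h,β)}
  {f, g} × {β, γ} = {(f,β), (f,γ), (g,β), (g,γ)}
  {f, g, h} × {β, γ} = {(f,β), (f,γ), (g,β), (g,γ), (h,β), (h,γ)}
These 9 distinct sets form the basis B.
Close under arbitrary unions to get τ_{X×Y}; counting gives |τ_{X×Y}| = 14.


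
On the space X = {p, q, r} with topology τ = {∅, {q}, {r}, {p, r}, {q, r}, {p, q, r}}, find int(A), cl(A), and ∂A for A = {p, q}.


int(A) = {q}, cl(A) = {p, q}, ∂A = {p}.

Closed sets in (X, τ) are complements of opens:
  closed(X, τ) = {∅, {p}, {q}, {p, q}, {p, r}, {p, q, r}}.
int(A) = ⋃ {U ∈ τ : U ⊆ A}. Opens contained in A: ∅, {q}.
Taking the union of these: int(A) = {q}.
cl(A) = ⋂ {C closed : A ⊆ C}. Closed sets containing A: {p, q}, {p, q, r}.
Intersecting these: cl(A) = {p, q}.
∂A = cl(A) ∖ int(A) = {p, q} ∖ {q} = {p}.


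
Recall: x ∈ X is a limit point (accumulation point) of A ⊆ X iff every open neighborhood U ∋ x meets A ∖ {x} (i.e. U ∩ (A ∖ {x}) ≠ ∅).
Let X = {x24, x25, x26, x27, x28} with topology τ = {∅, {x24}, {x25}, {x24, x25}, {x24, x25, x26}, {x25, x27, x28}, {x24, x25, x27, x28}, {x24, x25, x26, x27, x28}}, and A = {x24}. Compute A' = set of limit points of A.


A' = {x26}

For each x ∈ X, list the open sets U ∈ τ with x ∈ U, then check whether U ∩ (A ∖ {x}) ≠ ∅ for every such U.
  x = x24: open {x24} ∋ x has {x24} ∩ (A ∖ {x24}) = ∅, so x is NOT a limit point.
  x = x25: open {x25} ∋ x has {x25} ∩ (A ∖ {x25}) = ∅, so x is NOT a limit point.
  x = x26: opens ∋ x are {x24, x25, x26}, {x24, x25, x26, x27, x28}; each meets A ∖ {x26}, so x IS a limit point.
  x = x27: open {x25, x27, x28} ∋ x has {x25, x27, x28} ∩ (A ∖ {x27}) = ∅, so x is NOT a limit point.
  x = x28: open {x25, x27, x28} ∋ x has {x25, x27, x28} ∩ (A ∖ {x28}) = ∅, so x is NOT a limit point.
Collecting: A' = {x26}.


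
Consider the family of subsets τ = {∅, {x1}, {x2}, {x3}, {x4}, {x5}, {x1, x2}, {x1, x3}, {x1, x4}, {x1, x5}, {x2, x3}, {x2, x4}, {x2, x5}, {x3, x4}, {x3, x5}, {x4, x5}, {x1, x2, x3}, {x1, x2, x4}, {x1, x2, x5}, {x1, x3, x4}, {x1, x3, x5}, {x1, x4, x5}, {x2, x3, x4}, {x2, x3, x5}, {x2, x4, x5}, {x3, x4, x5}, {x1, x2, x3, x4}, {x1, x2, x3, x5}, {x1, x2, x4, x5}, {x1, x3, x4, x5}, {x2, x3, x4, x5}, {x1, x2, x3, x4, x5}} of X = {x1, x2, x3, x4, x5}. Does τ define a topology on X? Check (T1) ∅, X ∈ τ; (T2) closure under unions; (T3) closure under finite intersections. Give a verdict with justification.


τ IS a topology on X.

Axiom (T1): ∅ ∈ τ? Yes; X ∈ τ? Yes.
Axiom (T2/T3): check pairwise unions and intersections of members of τ.
All pairwise intersections and unions checked — each lies in τ. Therefore τ satisfies (T1), (T2), (T3): it IS a topology on X.


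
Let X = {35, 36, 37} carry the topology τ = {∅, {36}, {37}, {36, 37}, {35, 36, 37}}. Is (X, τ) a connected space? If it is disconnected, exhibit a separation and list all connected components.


(X, τ) is connected.

Find clopen sets (U ∈ τ with X ∖ U ∈ τ):
  U = ∅, X ∖ U = {35, 36, 37} — both open, so U is clopen.
  U = {35, 36, 37}, X ∖ U = ∅ — both open, so U is clopen.
Only trivial clopens (∅ and X) exist, so (X, τ) is connected.
Compute connected components by grouping points that agree on all clopens:
  component: {35, 36, 37}


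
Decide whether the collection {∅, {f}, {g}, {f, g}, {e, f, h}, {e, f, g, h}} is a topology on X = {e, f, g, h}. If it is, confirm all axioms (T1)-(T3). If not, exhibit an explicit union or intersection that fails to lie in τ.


τ IS a topology on X.

Axiom (T1): ∅ ∈ τ? Yes; X ∈ τ? Yes.
Axiom (T2/T3): check pairwise unions and intersections of members of τ.
All pairwise intersections and unions checked — each lies in τ. Therefore τ satisfies (T1), (T2), (T3): it IS a topology on X.


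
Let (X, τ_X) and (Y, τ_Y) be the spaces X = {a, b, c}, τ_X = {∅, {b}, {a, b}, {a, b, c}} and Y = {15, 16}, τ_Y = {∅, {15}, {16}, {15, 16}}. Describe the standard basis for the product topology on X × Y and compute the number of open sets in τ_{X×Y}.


Basis B = {∅ × ∅, {b} × {15}, {b} × {16}, {a, b} × {15}, {a, b} × {16}, {b} × {15, 16}, {a, b, c} × {15}, {a, b, c} × {16}, {a, b} × {15, 16}, {a, b, c} × {15, 16}}; |τ_{X×Y}| = 16.

Enumerate products U × V with U ∈ τ_X, V ∈ τ_Y (deduplicated):
  ∅ × ∅ = {} (∅)
  {b} × {15} = {(b,15)}
  {b} × {16} = {(b,16)}
  {a, b} × {15} = {(a,15), (b,15)}
  {a, b} × {16} = {(a,16), (b,16)}
  {b} × {15, 16} = {(b,15), (b,16)}
  {a, b, c} × {15} = {(a,15), (b,15), (c,15)}
  {a, b, c} × {16} = {(a,16), (b,16), (c,16)}
  {a, b} × {15, 16} = {(a,15), (a,16), (b,15), (b,16)}
  {a, b, c} × {15, 16} = {(a,15), (a,16), (b,15), (b,16), (c,15), (c,16)}
These 10 distinct sets form the basis B.
Close under arbitrary unions to get τ_{X×Y}; counting gives |τ_{X×Y}| = 16.


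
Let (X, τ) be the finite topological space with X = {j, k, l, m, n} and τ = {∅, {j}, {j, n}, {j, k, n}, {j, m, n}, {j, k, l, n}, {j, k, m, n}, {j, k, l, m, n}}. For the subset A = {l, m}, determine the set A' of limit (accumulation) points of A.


A' = ∅

For each x ∈ X, list the open sets U ∈ τ with x ∈ U, then check whether U ∩ (A ∖ {x}) ≠ ∅ for every such U.
  x = j: open {j} ∋ x has {j} ∩ (A ∖ {j}) = ∅, so x is NOT a limit point.
  x = k: open {j, k, n} ∋ x has {j, k, n} ∩ (A ∖ {k}) = ∅, so x is NOT a limit point.
  x = l: open {j, k, l, n} ∋ x has {j, k, l, n} ∩ (A ∖ {l}) = ∅, so x is NOT a limit point.
  x = m: open {j, m, n} ∋ x has {j, m, n} ∩ (A ∖ {m}) = ∅, so x is NOT a limit point.
  x = n: open {j, n} ∋ x has {j, n} ∩ (A ∖ {n}) = ∅, so x is NOT a limit point.
Collecting: A' = ∅.


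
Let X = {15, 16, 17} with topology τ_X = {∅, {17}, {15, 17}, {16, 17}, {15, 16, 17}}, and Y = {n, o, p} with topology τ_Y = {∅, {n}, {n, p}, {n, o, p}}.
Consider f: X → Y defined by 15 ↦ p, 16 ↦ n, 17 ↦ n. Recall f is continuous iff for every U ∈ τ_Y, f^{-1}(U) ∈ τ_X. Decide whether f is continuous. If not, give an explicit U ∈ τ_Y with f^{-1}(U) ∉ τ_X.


f IS continuous.

Compute f^{-1}(U) for each U ∈ τ_Y:
  U = ∅: f^{-1}(U) = ∅ ∈ τ_X ✓.
  U = {n}: f^{-1}(U) = {16, 17} ∈ τ_X ✓.
  U = {n, p}: f^{-1}(U) = {15, 16, 17} ∈ τ_X ✓.
  U = {n, o, p}: f^{-1}(U) = {15, 16, 17} ∈ τ_X ✓.
Every preimage lies in τ_X, so f IS continuous.


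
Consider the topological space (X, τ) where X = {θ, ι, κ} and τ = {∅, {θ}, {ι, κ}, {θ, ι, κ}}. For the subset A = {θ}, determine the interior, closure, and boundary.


int(A) = {θ}, cl(A) = {θ}, ∂A = ∅.

Closed sets in (X, τ) are complements of opens:
  closed(X, τ) = {∅, {θ}, {ι, κ}, {θ, ι, κ}}.
int(A) = ⋃ {U ∈ τ : U ⊆ A}. Opens contained in A: ∅, {θ}.
Taking the union of these: int(A) = {θ}.
cl(A) = ⋂ {C closed : A ⊆ C}. Closed sets containing A: {θ}, {θ, ι, κ}.
Intersecting these: cl(A) = {θ}.
∂A = cl(A) ∖ int(A) = {θ} ∖ {θ} = ∅.


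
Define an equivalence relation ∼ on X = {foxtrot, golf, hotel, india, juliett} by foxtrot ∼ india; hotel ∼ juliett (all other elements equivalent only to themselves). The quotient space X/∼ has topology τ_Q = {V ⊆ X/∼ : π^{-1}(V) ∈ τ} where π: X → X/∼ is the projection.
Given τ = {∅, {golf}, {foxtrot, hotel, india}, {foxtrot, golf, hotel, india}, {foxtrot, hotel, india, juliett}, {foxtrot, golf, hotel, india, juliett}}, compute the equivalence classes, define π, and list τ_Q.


X/∼ = {[foxtrot=india], [golf], [hotel=juliett]}; |τ_Q| = 4.

Equivalence classes: [foxtrot=india], [golf], [hotel=juliett].
Quotient map π: X → X/∼ sends foxtrot ↦ [foxtrot=india], golf ↦ [golf], hotel ↦ [hotel=juliett], india ↦ [foxtrot=india], juliett ↦ [hotel=juliett].
For each subset V ⊆ X/∼, compute π^{-1}(V) ⊆ X and check whether π^{-1}(V) ∈ τ. V is open in τ_Q iff π^{-1}(V) ∈ τ.
  V = {}: π^{-1}(V) = ∅ ∈ τ ✓.
  V = {[foxtrot=india]}: π^{-1}(V) = {foxtrot, india} ∉ τ ✗.
  V = {[golf]}: π^{-1}(V) = {golf} ∈ τ ✓.
  V = {[foxtrot=india], [golf]}: π^{-1}(V) = {foxtrot, golf, india} ∉ τ ✗.
  V = {[hotel=juliett]}: π^{-1}(V) = {hotel, juliett} ∉ τ ✗.
  V = {[foxtrot=india], [hotel=juliett]}: π^{-1}(V) = {foxtrot, hotel, india, juliett} ∈ τ ✓.
  V = {[golf], [hotel=juliett]}: π^{-1}(V) = {golf, hotel, juliett} ∉ τ ✗.
  V = {[foxtrot=india], [golf], [hotel=juliett]}: π^{-1}(V) = {foxtrot, golf, hotel, india, juliett} ∈ τ ✓.
Open sets in the quotient: τ_Q = {{}, {[golf]}, {[foxtrot=india], [hotel=juliett]}, {[foxtrot=india], [golf], [hotel=juliett]}} (4 elements).


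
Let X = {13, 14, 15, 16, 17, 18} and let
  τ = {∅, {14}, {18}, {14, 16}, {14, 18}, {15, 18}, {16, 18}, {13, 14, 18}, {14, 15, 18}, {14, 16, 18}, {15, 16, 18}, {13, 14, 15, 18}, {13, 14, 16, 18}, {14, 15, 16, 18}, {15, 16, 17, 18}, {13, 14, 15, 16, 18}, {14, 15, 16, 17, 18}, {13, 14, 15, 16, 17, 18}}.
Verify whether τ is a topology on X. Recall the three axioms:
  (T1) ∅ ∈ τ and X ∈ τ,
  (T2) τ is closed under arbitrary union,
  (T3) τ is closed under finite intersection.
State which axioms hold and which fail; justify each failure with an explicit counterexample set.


τ is NOT a topology on X.

Axiom (T1): ∅ ∈ τ? Yes; X ∈ τ? Yes.
Axiom (T2/T3): check pairwise unions and intersections of members of τ.
Counterexample for (T3): {14, 16} ∩ {16, 18} = {16} ∉ τ. Therefore τ is NOT a topology.


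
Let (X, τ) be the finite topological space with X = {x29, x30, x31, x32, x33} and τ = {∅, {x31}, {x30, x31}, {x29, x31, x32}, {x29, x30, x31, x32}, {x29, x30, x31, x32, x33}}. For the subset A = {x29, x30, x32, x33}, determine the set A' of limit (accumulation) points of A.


A' = {x29, x32, x33}

For each x ∈ X, list the open sets U ∈ τ with x ∈ U, then check whether U ∩ (A ∖ {x}) ≠ ∅ for every such U.
  x = x29: opens ∋ x are {x29, x31, x32}, {x29, x30, x31, x32}, {x29, x30, x31, x32, x33}; each meets A ∖ {x29}, so x IS a limit point.
  x = x30: open {x30, x31} ∋ x has {x30, x31} ∩ (A ∖ {x30}) = ∅, so x is NOT a limit point.
  x = x31: open {x31} ∋ x has {x31} ∩ (A ∖ {x31}) = ∅, so x is NOT a limit point.
  x = x32: opens ∋ x are {x29, x31, x32}, {x29, x30, x31, x32}, {x29, x30, x31, x32, x33}; each meets A ∖ {x32}, so x IS a limit point.
  x = x33: opens ∋ x are {x29, x30, x31, x32, x33}; each meets A ∖ {x33}, so x IS a limit point.
Collecting: A' = {x29, x32, x33}.


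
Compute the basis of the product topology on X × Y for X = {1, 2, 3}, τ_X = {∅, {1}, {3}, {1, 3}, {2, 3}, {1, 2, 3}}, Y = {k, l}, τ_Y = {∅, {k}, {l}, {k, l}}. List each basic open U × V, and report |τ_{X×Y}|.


Basis B = {∅ × ∅, {1} × {k}, {1} × {l}, {3} × {k}, {3} × {l}, {1} × {k, l}, {1, 3} × {k}, {1, 3} × {l}, {2, 3} × {k}, {2, 3} × {l}, {3} × {k, l}, {1, 2, 3} × {k}, {1, 2, 3} × {l}, {1, 3} × {k, l}, {2, 3} × {k, l}, {1, 2, 3} × {k, l}}; |τ_{X×Y}| = 36.

Enumerate products U × V with U ∈ τ_X, V ∈ τ_Y (deduplicated):
  ∅ × ∅ = {} (∅)
  {1} × {k} = {(1,k)}
  {1} × {l} = {(1,l)}
  {3} × {k} = {(3,k)}
  {3} × {l} = {(3,l)}
  {1} × {k, l} = {(1,k), (1,l)}
  {1, 3} × {k} = {(1,k), (3,k)}
  {1, 3} × {l} = {(1,l), (3,l)}
  {2, 3} × {k} = {(2,k), (3,k)}
  {2, 3} × {l} = {(2,l), (3,l)}
  {3} × {k, l} = {(3,k), (3,l)}
  {1, 2, 3} × {k} = {(1,k), (2,k), (3,k)}
  {1, 2, 3} × {l} = {(1,l), (2,l), (3,l)}
  {1, 3} × {k, l} = {(1,k), (1,l), (3,k), (3,l)}
  {2, 3} × {k, l} = {(2,k), (2,l), (3,k), (3,l)}
  {1, 2, 3} × {k, l} = {(1,k), (1,l), (2,k), (2,l), (3,k), (3,l)}
These 16 distinct sets form the basis B.
Close under arbitrary unions to get τ_{X×Y}; counting gives |τ_{X×Y}| = 36.
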